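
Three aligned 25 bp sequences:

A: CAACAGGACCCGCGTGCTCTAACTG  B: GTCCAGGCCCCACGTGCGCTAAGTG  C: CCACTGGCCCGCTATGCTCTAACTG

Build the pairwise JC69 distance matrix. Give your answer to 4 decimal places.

d(A,B) = 0.3505, d(A,C) = 0.3505, d(B,C) = 0.5716

A–B: 7/25 sites differ → p = 0.28, d = −0.75 ln(1 − 0.373333) = 0.350505 ≈ 0.3505.
A–C: 7/25 sites differ → p = 0.28, d = −0.75 ln(1 − 0.373333) = 0.350505 ≈ 0.3505.
B–C: 10/25 sites differ → p = 0.4, d = −0.75 ln(1 − 0.533333) = 0.571605 ≈ 0.5716.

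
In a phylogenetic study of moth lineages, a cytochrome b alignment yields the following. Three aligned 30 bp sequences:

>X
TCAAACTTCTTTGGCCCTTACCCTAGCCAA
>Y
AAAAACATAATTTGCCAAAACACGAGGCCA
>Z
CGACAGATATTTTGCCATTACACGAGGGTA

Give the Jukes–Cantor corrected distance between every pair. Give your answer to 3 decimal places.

X–Y: 13/30 sites differ → p ≈ 0.433333, d = −0.75 ln(1 − 0.577777) = 0.646666 ≈ 0.647.
X–Z: 13/30 sites differ → p ≈ 0.433333, d = −0.75 ln(1 − 0.577777) = 0.646666 ≈ 0.647.
Y–Z: 9/30 sites differ → p = 0.3, d = −0.75 ln(1 − 0.4) = 0.383119 ≈ 0.383.

d(X,Y) = 0.647, d(X,Z) = 0.647, d(Y,Z) = 0.383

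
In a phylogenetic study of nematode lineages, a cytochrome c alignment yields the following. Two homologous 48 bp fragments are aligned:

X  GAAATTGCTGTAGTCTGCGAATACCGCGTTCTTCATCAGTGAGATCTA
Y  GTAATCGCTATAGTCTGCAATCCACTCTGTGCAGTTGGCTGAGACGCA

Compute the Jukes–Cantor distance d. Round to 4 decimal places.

0.7083

The sequences differ at 22 of 48 sites, so p = 22/48 ≈ 0.458333.
d = −(3/4) ln(1 − 4p/3) = −0.75 ln(1 − 0.611111) = −0.75 ln(0.388889)
  = −0.75 × (-0.944461) = 0.708346 substitutions/site.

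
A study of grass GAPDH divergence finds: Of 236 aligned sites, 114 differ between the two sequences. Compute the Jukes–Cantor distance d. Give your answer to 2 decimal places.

0.77

p = 114/236 ≈ 0.483051.
d = −(3/4) ln(1 − 4p/3) = −0.75 ln(1 − 0.644068) = −0.75 ln(0.355932)
  = −0.75 × (-1.033016) = 0.774762 substitutions/site.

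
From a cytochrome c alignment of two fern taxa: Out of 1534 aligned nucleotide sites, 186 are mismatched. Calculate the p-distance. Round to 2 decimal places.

0.12

p = 186/1534 = 0.121251… ≈ 0.12 (to 2 d.p.).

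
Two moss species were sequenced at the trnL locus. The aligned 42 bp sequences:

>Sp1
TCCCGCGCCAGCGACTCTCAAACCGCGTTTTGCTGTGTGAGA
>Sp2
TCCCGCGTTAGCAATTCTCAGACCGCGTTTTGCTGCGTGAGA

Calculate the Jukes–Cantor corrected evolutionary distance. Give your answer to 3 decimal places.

0.158

The sequences differ at 6 of 42 sites (8, 9, 13, 15, 21, 36), so p = 6/42 ≈ 0.142857.
d = −(3/4) ln(1 − 4p/3) = −0.75 ln(1 − 0.190476) = −0.75 ln(0.809524)
  = −0.75 × (-0.211309) = 0.158482 substitutions/site.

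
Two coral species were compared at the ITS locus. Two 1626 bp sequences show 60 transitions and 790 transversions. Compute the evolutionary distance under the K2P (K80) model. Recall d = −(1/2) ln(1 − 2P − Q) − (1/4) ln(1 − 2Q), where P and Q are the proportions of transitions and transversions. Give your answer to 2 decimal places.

1.30

P = 60/1626 ≈ 0.0369 and Q = 790/1626 ≈ 0.485855.
Under the Kimura two-parameter model, d = −½ ln(1 − 2P − Q) − ¼ ln(1 − 2Q).
1 − 2P − Q = 0.440345, giving −½ ln(0.440345) = 0.410098.
1 − 2Q = 0.02829, giving −¼ ln(0.02829) = 0.891312.
d = 0.410098 + 0.891312 = 1.301410.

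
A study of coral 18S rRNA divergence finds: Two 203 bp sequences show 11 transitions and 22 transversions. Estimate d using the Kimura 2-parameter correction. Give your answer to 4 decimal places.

0.1832

P = 11/203 ≈ 0.054187 and Q = 22/203 ≈ 0.108374.
Under the Kimura two-parameter model, d = −½ ln(1 − 2P − Q) − ¼ ln(1 − 2Q).
1 − 2P − Q = 0.783252, giving −½ ln(0.783252) = 0.122150.
1 − 2Q = 0.783252, giving −¼ ln(0.783252) = 0.061075.
d = 0.122150 + 0.061075 = 0.183225.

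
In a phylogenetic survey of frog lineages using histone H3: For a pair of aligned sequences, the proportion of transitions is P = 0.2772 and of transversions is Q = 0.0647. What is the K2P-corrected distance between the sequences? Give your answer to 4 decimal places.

0.5173

Under the Kimura two-parameter model, d = −½ ln(1 − 2P − Q) − ¼ ln(1 − 2Q).
1 − 2P − Q = 0.3809, giving −½ ln(0.3809) = 0.482609.
1 − 2Q = 0.8706, giving −¼ ln(0.8706) = 0.034643.
d = 0.482609 + 0.034643 = 0.517252.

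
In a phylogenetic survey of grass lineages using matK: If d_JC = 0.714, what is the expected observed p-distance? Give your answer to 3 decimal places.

0.461

p = (3/4)(1 − e^(−4d/3)) = 0.75 × (1 − e^(-0.952)) = 0.75 × (1 − 0.385968) = 0.460524.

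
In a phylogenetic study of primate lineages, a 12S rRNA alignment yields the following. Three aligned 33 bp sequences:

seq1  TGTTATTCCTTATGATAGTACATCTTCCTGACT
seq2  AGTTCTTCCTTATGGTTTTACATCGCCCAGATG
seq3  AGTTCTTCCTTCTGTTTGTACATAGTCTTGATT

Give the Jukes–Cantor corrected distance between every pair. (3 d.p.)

d(seq1,seq2) = 0.388, d(seq1,seq3) = 0.339, d(seq2,seq3) = 0.293

seq1–seq2: 10/33 sites differ → p ≈ 0.30303, d = −0.75 ln(1 − 0.40404) = 0.388186 ≈ 0.388.
seq1–seq3: 9/33 sites differ → p ≈ 0.272727, d = −0.75 ln(1 − 0.363636) = 0.338988 ≈ 0.339.
seq2–seq3: 8/33 sites differ → p ≈ 0.242424, d = −0.75 ln(1 − 0.323232) = 0.292820 ≈ 0.293.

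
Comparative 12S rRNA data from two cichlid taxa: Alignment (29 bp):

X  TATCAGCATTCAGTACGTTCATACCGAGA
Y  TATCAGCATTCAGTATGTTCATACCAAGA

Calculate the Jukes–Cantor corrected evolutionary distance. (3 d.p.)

0.072

The sequences differ at 2 of 29 sites (16, 26), so p = 2/29 ≈ 0.068966.
d = −(3/4) ln(1 − 4p/3) = −0.75 ln(1 − 0.091955) = −0.75 ln(0.908045)
  = −0.75 × (-0.096461) = 0.072346 substitutions/site.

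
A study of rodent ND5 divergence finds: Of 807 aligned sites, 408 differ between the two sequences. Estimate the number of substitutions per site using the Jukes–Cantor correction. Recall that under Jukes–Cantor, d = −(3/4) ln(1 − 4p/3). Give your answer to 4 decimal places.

0.8409

p = 408/807 ≈ 0.505576.
d = −(3/4) ln(1 − 4p/3) = −0.75 ln(1 − 0.674101) = −0.75 ln(0.325899)
  = −0.75 × (-1.121168) = 0.840876 substitutions/site.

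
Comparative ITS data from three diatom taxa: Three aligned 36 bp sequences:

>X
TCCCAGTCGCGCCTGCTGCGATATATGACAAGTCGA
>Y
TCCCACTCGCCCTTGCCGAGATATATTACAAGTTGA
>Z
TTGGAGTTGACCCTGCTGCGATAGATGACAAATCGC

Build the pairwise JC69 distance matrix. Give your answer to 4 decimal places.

X–Y: 7/36 sites differ → p ≈ 0.194444, d = −0.75 ln(1 − 0.259259) = 0.225078 ≈ 0.2251.
X–Z: 9/36 sites differ → p = 0.25, d = −0.75 ln(1 − 0.333333) = 0.304098 ≈ 0.3041.
Y–Z: 14/36 sites differ → p ≈ 0.388889, d = −0.75 ln(1 − 0.518519) = 0.548166 ≈ 0.5482.

d(X,Y) = 0.2251, d(X,Z) = 0.3041, d(Y,Z) = 0.5482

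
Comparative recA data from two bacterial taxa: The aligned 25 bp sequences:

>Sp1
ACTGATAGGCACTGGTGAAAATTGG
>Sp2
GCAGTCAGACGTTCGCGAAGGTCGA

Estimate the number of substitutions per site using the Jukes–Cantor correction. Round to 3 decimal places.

The sequences differ at 13 of 25 sites, so p = 13/25 = 0.52.
d = −(3/4) ln(1 − 4p/3) = −0.75 ln(1 − 0.693333) = −0.75 ln(0.306667)
  = −0.75 × (-1.181993) = 0.886495 substitutions/site.

0.886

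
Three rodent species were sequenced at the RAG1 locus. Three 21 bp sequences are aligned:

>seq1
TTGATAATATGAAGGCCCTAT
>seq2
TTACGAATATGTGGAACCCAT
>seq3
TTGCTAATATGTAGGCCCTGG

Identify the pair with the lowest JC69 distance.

seq1 and seq3

seq1–seq2: 8/21 differ, p = 0.381, d = 0.532.
seq1–seq3: 4/21 differ, p = 0.190, d = 0.220.
seq2–seq3: 8/21 differ, p = 0.381, d = 0.532.
The smallest distance is between seq1 and seq3.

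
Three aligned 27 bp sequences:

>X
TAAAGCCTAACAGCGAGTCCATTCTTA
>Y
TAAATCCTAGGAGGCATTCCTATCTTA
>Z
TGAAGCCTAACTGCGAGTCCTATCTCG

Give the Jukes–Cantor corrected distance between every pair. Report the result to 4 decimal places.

d(X,Y) = 0.3770, d(X,Z) = 0.2635, d(Y,Z) = 0.5107

X–Y: 8/27 sites differ → p ≈ 0.296296, d = −0.75 ln(1 − 0.395061) = 0.376971 ≈ 0.3770.
X–Z: 6/27 sites differ → p ≈ 0.222222, d = −0.75 ln(1 − 0.296296) = 0.263548 ≈ 0.2635.
Y–Z: 10/27 sites differ → p ≈ 0.37037, d = −0.75 ln(1 − 0.493827) = 0.510658 ≈ 0.5107.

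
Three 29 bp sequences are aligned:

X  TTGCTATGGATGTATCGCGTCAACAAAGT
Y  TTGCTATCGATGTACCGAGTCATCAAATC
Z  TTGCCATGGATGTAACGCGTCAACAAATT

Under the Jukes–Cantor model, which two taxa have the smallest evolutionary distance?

X–Y: 6/29 differ, p = 0.207, d = 0.242.
X–Z: 3/29 differ, p = 0.103, d = 0.111.
Y–Z: 6/29 differ, p = 0.207, d = 0.242.
The smallest distance is between X and Z.

X and Z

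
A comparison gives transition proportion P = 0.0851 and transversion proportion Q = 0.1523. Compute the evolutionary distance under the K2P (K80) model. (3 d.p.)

Under the Kimura two-parameter model, d = −½ ln(1 − 2P − Q) − ¼ ln(1 − 2Q).
1 − 2P − Q = 0.6775, giving −½ ln(0.6775) = 0.194673.
1 − 2Q = 0.6954, giving −¼ ln(0.6954) = 0.090817.
d = 0.194673 + 0.090817 = 0.285490.

0.285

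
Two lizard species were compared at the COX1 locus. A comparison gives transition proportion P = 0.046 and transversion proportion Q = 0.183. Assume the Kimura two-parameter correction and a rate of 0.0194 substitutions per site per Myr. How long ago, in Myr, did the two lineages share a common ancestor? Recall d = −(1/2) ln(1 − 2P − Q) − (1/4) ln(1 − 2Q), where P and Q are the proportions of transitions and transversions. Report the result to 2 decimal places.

7.08

Under the Kimura two-parameter model, d = −½ ln(1 − 2P − Q) − ¼ ln(1 − 2Q).
1 − 2P − Q = 0.725, giving −½ ln(0.725) = 0.160792.
1 − 2Q = 0.634, giving −¼ ln(0.634) = 0.113927.
d = 0.160792 + 0.113927 = 0.274719.
Under a molecular clock d = 2μt, so t = d/(2μ) = 0.274719 / (2 × 0.0194) = 7.08 Myr.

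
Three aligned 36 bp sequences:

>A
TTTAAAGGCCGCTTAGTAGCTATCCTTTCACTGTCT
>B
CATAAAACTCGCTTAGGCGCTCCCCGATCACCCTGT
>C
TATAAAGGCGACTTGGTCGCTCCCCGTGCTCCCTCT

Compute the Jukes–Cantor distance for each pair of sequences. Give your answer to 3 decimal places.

d(A,B) = 0.548, d(A,C) = 0.441, d(B,C) = 0.441

A–B: 14/36 sites differ → p ≈ 0.388889, d = −0.75 ln(1 − 0.518519) = 0.548166 ≈ 0.548.
A–C: 12/36 sites differ → p ≈ 0.333333, d = −0.75 ln(1 − 0.444444) = 0.440839 ≈ 0.441.
B–C: 12/36 sites differ → p ≈ 0.333333, d = −0.75 ln(1 − 0.444444) = 0.440839 ≈ 0.441.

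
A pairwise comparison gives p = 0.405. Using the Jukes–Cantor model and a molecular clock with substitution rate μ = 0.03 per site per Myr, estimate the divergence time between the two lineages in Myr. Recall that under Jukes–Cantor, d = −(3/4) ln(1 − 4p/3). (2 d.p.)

d = −(3/4) ln(1 − 4p/3) = −0.75 ln(1 − 0.54) = −0.75 ln(0.46)
  = −0.75 × (-0.776529) = 0.582397 substitutions/site.
Under a molecular clock d = 2μt, so t = d/(2μ) = 0.582397 / (2 × 0.03) = 9.71 Myr.

9.71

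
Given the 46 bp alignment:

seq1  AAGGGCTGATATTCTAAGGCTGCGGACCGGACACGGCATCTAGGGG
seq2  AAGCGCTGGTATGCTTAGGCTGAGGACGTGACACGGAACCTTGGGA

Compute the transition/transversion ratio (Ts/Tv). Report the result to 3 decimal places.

0.375

Transitions are A↔G and C↔T; transversions are all other mismatches.
Transitions: 3. Transversions: 8.
R = 3/8 = 0.375.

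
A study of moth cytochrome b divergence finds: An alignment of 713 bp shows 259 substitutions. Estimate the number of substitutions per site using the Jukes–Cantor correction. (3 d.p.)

p = 259/713 ≈ 0.363254.
d = −(3/4) ln(1 − 4p/3) = −0.75 ln(1 − 0.484339) = −0.75 ln(0.515661)
  = −0.75 × (-0.662306) = 0.496730 substitutions/site.

0.497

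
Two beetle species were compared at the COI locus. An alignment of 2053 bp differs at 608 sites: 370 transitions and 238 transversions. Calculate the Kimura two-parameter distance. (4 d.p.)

0.3894

P = 370/2053 ≈ 0.180224 and Q = 238/2053 ≈ 0.115928.
Under the Kimura two-parameter model, d = −½ ln(1 − 2P − Q) − ¼ ln(1 − 2Q).
1 − 2P − Q = 0.523624, giving −½ ln(0.523624) = 0.323491.
1 − 2Q = 0.768144, giving −¼ ln(0.768144) = 0.065945.
d = 0.323491 + 0.065945 = 0.389436.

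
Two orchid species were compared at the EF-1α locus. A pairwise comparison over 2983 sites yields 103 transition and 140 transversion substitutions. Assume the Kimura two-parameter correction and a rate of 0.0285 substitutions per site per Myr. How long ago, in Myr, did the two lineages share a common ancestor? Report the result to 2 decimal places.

1.51

P = 103/2983 ≈ 0.034529 and Q = 140/2983 ≈ 0.046933.
Under the Kimura two-parameter model, d = −½ ln(1 − 2P − Q) − ¼ ln(1 − 2Q).
1 − 2P − Q = 0.884009, giving −½ ln(0.884009) = 0.061644.
1 − 2Q = 0.906134, giving −¼ ln(0.906134) = 0.024642.
d = 0.061644 + 0.024642 = 0.086286.
Under a molecular clock d = 2μt, so t = d/(2μ) = 0.086286 / (2 × 0.0285) = 1.51 Myr.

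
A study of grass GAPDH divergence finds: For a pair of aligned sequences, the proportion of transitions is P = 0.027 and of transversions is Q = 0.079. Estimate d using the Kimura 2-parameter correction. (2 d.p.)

0.11

Under the Kimura two-parameter model, d = −½ ln(1 − 2P − Q) − ¼ ln(1 − 2Q).
1 − 2P − Q = 0.867, giving −½ ln(0.867) = 0.071358.
1 − 2Q = 0.842, giving −¼ ln(0.842) = 0.042994.
d = 0.071358 + 0.042994 = 0.114352.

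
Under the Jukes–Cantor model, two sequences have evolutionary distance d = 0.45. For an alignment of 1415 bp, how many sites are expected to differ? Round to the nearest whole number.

Invert JC69: p = (3/4)(1 − e^(−4d/3)) = 0.75 × (1 − e^(-0.6)) = 0.75 × (1 − 0.548812) = 0.338391.
Expected differing sites = pL ≈ 0.338391 × 1415 = 478.823265 ≈ 479.

479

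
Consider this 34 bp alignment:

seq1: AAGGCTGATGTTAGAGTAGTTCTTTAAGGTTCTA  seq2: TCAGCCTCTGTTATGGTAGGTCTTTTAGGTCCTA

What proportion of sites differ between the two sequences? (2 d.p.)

The sequences differ at 11 of 34 positions.
p = 11/34 = 0.323529… ≈ 0.32 (to 2 d.p.).

0.32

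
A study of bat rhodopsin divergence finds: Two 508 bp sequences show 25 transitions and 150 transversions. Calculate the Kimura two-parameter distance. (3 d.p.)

0.473

P = 25/508 ≈ 0.049213 and Q = 150/508 ≈ 0.295276.
Under the Kimura two-parameter model, d = −½ ln(1 − 2P − Q) − ¼ ln(1 − 2Q).
1 − 2P − Q = 0.606298, giving −½ ln(0.606298) = 0.250192.
1 − 2Q = 0.409448, giving −¼ ln(0.409448) = 0.223236.
d = 0.250192 + 0.223236 = 0.473428.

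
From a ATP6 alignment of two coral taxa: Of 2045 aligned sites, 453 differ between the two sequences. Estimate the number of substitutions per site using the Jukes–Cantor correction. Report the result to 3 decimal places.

0.263

p = 453/2045 ≈ 0.221516.
d = −(3/4) ln(1 − 4p/3) = −0.75 ln(1 − 0.295355) = −0.75 ln(0.704645)
  = −0.75 × (-0.350061) = 0.262546 substitutions/site.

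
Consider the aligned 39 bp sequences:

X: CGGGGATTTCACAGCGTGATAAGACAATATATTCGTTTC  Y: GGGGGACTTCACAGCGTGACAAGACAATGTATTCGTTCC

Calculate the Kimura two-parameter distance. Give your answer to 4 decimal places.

Of 39 sites, 4 differences are transitions and 1 are transversions, so P = 4/39 ≈ 0.102564 and Q = 1/39 ≈ 0.025641.
Under the Kimura two-parameter model, d = −½ ln(1 − 2P − Q) − ¼ ln(1 − 2Q).
1 − 2P − Q = 0.769231, giving −½ ln(0.769231) = 0.131182.
1 − 2Q = 0.948718, giving −¼ ln(0.948718) = 0.013161.
d = 0.131182 + 0.013161 = 0.144343.

0.1443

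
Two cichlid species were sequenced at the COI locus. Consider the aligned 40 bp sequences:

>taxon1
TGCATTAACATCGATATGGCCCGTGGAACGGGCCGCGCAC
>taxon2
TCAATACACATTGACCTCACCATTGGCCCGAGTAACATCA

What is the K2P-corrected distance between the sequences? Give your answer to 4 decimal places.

0.9079

Of 40 sites, 8 differences are transitions and 13 are transversions, so P = 8/40 = 0.2 and Q = 13/40 = 0.325.
Under the Kimura two-parameter model, d = −½ ln(1 − 2P − Q) − ¼ ln(1 − 2Q).
1 − 2P − Q = 0.275, giving −½ ln(0.275) = 0.645492.
1 − 2Q = 0.35, giving −¼ ln(0.35) = 0.262456.
d = 0.645492 + 0.262456 = 0.907948.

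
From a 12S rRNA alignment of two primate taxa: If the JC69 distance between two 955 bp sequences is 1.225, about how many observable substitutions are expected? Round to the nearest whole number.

Invert JC69: p = (3/4)(1 − e^(−4d/3)) = 0.75 × (1 − e^(-1.633333)) = 0.75 × (1 − 0.195278) = 0.603542.
Expected differing sites = pL ≈ 0.603542 × 955 = 576.38261 ≈ 576.

576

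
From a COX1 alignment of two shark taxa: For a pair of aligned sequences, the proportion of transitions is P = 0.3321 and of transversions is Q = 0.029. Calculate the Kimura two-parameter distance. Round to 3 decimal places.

0.606

Under the Kimura two-parameter model, d = −½ ln(1 − 2P − Q) − ¼ ln(1 − 2Q).
1 − 2P − Q = 0.3068, giving −½ ln(0.3068) = 0.590780.
1 − 2Q = 0.942, giving −¼ ln(0.942) = 0.014938.
d = 0.590780 + 0.014938 = 0.605718.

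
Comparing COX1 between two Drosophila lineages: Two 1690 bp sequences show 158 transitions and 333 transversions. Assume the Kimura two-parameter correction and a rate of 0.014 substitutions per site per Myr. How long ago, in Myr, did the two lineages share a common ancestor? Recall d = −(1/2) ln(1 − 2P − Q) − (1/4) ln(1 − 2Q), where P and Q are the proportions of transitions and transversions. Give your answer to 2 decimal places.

P = 158/1690 ≈ 0.093491 and Q = 333/1690 ≈ 0.197041.
Under the Kimura two-parameter model, d = −½ ln(1 − 2P − Q) − ¼ ln(1 − 2Q).
1 − 2P − Q = 0.615977, giving −½ ln(0.615977) = 0.242273.
1 − 2Q = 0.605918, giving −¼ ln(0.605918) = 0.125253.
d = 0.242273 + 0.125253 = 0.367526.
Under a molecular clock d = 2μt, so t = d/(2μ) = 0.367526 / (2 × 0.014) = 13.13 Myr.

13.13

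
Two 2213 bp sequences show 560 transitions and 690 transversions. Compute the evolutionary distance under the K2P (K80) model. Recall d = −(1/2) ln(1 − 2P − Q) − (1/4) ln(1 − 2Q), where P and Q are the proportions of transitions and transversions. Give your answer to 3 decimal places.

P = 560/2213 ≈ 0.25305 and Q = 690/2213 ≈ 0.311794.
Under the Kimura two-parameter model, d = −½ ln(1 − 2P − Q) − ¼ ln(1 − 2Q).
1 − 2P − Q = 0.182106, giving −½ ln(0.182106) = 0.851583.
1 − 2Q = 0.376412, giving −¼ ln(0.376412) = 0.244268.
d = 0.851583 + 0.244268 = 1.095851.

1.096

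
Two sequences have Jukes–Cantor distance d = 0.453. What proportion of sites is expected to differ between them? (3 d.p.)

p = (3/4)(1 − e^(−4d/3)) = 0.75 × (1 − e^(-0.604)) = 0.75 × (1 − 0.546621) = 0.340034.

0.340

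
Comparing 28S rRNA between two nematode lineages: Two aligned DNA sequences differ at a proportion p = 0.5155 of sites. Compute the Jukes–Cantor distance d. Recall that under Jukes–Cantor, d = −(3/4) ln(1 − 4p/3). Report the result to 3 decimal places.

0.872

d = −(3/4) ln(1 − 4p/3) = −0.75 ln(1 − 0.687333) = −0.75 ln(0.312667)
  = −0.75 × (-1.162617) = 0.871963 substitutions/site.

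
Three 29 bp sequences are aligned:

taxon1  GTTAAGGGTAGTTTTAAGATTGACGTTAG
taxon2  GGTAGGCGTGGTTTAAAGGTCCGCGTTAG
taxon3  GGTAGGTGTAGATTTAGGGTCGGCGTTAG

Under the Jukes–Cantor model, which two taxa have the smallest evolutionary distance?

taxon1–taxon2: 9/29 differ, p = 0.310, d = 0.401.
taxon1–taxon3: 8/29 differ, p = 0.276, d = 0.344.
taxon2–taxon3: 6/29 differ, p = 0.207, d = 0.242.
The smallest distance is between taxon2 and taxon3.

taxon2 and taxon3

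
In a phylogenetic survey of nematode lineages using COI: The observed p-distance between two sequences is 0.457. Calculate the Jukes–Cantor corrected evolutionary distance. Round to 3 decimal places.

0.705

d = −(3/4) ln(1 − 4p/3) = −0.75 ln(1 − 0.609333) = −0.75 ln(0.390667)
  = −0.75 × (-0.939900) = 0.704925 substitutions/site.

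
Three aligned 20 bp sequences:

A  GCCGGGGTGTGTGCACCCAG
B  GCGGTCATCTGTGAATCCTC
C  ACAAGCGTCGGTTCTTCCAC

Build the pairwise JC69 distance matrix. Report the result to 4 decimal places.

d(A,B) = 0.6872, d(A,C) = 0.8240, d(B,C) = 0.8240

A–B: 9/20 sites differ → p = 0.45, d = −0.75 ln(1 − 0.6) = 0.687218 ≈ 0.6872.
A–C: 10/20 sites differ → p = 0.5, d = −0.75 ln(1 − 0.666667) = 0.823960 ≈ 0.8240.
B–C: 10/20 sites differ → p = 0.5, d = −0.75 ln(1 − 0.666667) = 0.823960 ≈ 0.8240.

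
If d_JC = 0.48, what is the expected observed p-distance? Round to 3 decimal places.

0.355

p = (3/4)(1 − e^(−4d/3)) = 0.75 × (1 − e^(-0.64)) = 0.75 × (1 − 0.527292) = 0.354531.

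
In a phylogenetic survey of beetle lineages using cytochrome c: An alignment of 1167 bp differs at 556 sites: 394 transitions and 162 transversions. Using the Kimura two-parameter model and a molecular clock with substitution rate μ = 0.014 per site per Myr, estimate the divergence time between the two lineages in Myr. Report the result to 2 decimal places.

P = 394/1167 ≈ 0.337618 and Q = 162/1167 ≈ 0.138817.
Under the Kimura two-parameter model, d = −½ ln(1 − 2P − Q) − ¼ ln(1 − 2Q).
1 − 2P − Q = 0.185947, giving −½ ln(0.185947) = 0.841147.
1 − 2Q = 0.722366, giving −¼ ln(0.722366) = 0.081306.
d = 0.841147 + 0.081306 = 0.922453.
Under a molecular clock d = 2μt, so t = d/(2μ) = 0.922453 / (2 × 0.014) = 32.94 Myr.

32.94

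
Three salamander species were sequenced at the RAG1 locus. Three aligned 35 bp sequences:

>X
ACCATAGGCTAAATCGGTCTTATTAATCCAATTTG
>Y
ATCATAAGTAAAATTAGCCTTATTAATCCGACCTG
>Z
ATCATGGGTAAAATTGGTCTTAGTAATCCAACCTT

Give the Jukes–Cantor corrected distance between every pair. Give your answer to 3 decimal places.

d(X,Y) = 0.360, d(X,Z) = 0.315, d(Y,Z) = 0.233

X–Y: 10/35 sites differ → p ≈ 0.285714, d = −0.75 ln(1 − 0.380952) = 0.359679 ≈ 0.360.
X–Z: 9/35 sites differ → p ≈ 0.257143, d = −0.75 ln(1 − 0.342857) = 0.314890 ≈ 0.315.
Y–Z: 7/35 sites differ → p = 0.2, d = −0.75 ln(1 − 0.266667) = 0.232617 ≈ 0.233.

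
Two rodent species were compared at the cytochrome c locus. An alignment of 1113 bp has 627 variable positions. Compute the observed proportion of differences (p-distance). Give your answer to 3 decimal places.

0.563

p = 627/1113 = 0.563342… ≈ 0.563 (to 3 d.p.).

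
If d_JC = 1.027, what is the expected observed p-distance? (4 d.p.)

0.5593

p = (3/4)(1 − e^(−4d/3)) = 0.75 × (1 − e^(-1.369333)) = 0.75 × (1 − 0.254277) = 0.559292.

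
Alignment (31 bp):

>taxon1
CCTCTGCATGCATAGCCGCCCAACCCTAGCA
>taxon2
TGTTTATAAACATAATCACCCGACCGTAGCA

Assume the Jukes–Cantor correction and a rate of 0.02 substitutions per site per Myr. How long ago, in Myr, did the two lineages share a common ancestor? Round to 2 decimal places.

13.61

The sequences differ at 12 of 31 sites, so p = 12/31 ≈ 0.387097.
d = −(3/4) ln(1 − 4p/3) = −0.75 ln(1 − 0.516129) = −0.75 ln(0.483871)
  = −0.75 × (-0.725937) = 0.544453 substitutions/site.
Under a molecular clock d = 2μt, so t = d/(2μ) = 0.544453 / (2 × 0.02) = 13.61 Myr.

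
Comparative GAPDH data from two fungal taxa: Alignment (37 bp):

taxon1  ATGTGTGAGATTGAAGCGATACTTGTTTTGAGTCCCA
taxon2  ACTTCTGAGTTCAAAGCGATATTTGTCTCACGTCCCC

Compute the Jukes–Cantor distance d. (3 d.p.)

The sequences differ at 12 of 37 sites, so p = 12/37 ≈ 0.324324.
d = −(3/4) ln(1 − 4p/3) = −0.75 ln(1 − 0.432432) = −0.75 ln(0.567568)
  = −0.75 × (-0.566395) = 0.424796 substitutions/site.

0.425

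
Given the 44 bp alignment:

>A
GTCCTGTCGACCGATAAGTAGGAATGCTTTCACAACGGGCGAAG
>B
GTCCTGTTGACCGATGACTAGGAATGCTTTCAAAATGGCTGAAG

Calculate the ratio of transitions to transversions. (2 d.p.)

1.33

Transitions are A↔G and C↔T; transversions are all other mismatches.
Transitions: 4. Transversions: 3.
R = 4/3 = 1.333333… ≈ 1.33 (to 2 d.p.).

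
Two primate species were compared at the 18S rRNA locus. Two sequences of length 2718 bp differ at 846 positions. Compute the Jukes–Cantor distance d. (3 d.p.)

p = 846/2718 ≈ 0.311258.
d = −(3/4) ln(1 − 4p/3) = −0.75 ln(1 − 0.415011) = −0.75 ln(0.584989)
  = −0.75 × (-0.536162) = 0.402122 substitutions/site.

0.402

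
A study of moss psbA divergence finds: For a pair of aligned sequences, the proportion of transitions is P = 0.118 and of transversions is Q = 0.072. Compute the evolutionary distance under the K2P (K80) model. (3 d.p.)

Under the Kimura two-parameter model, d = −½ ln(1 − 2P − Q) − ¼ ln(1 − 2Q).
1 − 2P − Q = 0.692, giving −½ ln(0.692) = 0.184085.
1 − 2Q = 0.856, giving −¼ ln(0.856) = 0.038871.
d = 0.184085 + 0.038871 = 0.222956.

0.223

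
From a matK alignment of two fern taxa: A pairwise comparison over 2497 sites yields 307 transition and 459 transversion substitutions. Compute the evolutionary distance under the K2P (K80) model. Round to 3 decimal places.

0.395

P = 307/2497 ≈ 0.122948 and Q = 459/2497 ≈ 0.183821.
Under the Kimura two-parameter model, d = −½ ln(1 − 2P − Q) − ¼ ln(1 − 2Q).
1 − 2P − Q = 0.570283, giving −½ ln(0.570283) = 0.280811.
1 − 2Q = 0.632358, giving −¼ ln(0.632358) = 0.114575.
d = 0.280811 + 0.114575 = 0.395386.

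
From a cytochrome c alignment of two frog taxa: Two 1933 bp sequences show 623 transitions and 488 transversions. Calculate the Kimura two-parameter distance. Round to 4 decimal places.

1.3125

P = 623/1933 ≈ 0.322297 and Q = 488/1933 ≈ 0.252457.
Under the Kimura two-parameter model, d = −½ ln(1 − 2P − Q) − ¼ ln(1 − 2Q).
1 − 2P − Q = 0.102949, giving −½ ln(0.102949) = 1.136761.
1 − 2Q = 0.495086, giving −¼ ln(0.495086) = 0.175756.
d = 1.136761 + 0.175756 = 1.312517.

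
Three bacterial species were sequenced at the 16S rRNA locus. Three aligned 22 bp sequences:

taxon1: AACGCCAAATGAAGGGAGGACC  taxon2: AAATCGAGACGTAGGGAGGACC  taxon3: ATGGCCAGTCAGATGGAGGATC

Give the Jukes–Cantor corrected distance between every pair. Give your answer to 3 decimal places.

taxon1–taxon2: 6/22 sites differ → p ≈ 0.272727, d = −0.75 ln(1 − 0.363636) = 0.338988 ≈ 0.339.
taxon1–taxon3: 9/22 sites differ → p ≈ 0.409091, d = −0.75 ln(1 − 0.545455) = 0.591344 ≈ 0.591.
taxon2–taxon3: 9/22 sites differ → p ≈ 0.409091, d = −0.75 ln(1 − 0.545455) = 0.591344 ≈ 0.591.

d(taxon1,taxon2) = 0.339, d(taxon1,taxon3) = 0.591, d(taxon2,taxon3) = 0.591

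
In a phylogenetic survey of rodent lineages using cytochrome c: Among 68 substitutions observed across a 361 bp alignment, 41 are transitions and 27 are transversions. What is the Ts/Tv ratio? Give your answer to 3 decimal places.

R = 41/27 = 1.518518… ≈ 1.519 (to 3 d.p.).

1.519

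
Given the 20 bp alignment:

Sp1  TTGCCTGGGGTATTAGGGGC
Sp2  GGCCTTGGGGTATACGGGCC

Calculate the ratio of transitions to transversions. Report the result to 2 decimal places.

Transitions are A↔G and C↔T; transversions are all other mismatches.
Transitions: 1. Transversions: 6.
R = 1/6 = 0.166666… ≈ 0.17 (to 2 d.p.).

0.17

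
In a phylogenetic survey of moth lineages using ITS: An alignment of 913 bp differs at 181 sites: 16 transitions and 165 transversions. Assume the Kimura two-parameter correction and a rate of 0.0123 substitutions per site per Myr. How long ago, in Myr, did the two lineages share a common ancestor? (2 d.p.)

P = 16/913 ≈ 0.017525 and Q = 165/913 ≈ 0.180723.
Under the Kimura two-parameter model, d = −½ ln(1 − 2P − Q) − ¼ ln(1 − 2Q).
1 − 2P − Q = 0.784227, giving −½ ln(0.784227) = 0.121528.
1 − 2Q = 0.638554, giving −¼ ln(0.638554) = 0.112137.
d = 0.121528 + 0.112137 = 0.233665.
Under a molecular clock d = 2μt, so t = d/(2μ) = 0.233665 / (2 × 0.0123) = 9.50 Myr.

9.50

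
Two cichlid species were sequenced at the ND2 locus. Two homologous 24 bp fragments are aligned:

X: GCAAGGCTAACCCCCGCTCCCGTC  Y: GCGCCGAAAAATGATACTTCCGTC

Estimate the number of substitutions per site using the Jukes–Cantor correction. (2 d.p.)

0.82

The sequences differ at 12 of 24 sites, so p = 12/24 = 0.5.
d = −(3/4) ln(1 − 4p/3) = −0.75 ln(1 − 0.666667) = −0.75 ln(0.333333)
  = −0.75 × (-1.098613) = 0.823960 substitutions/site.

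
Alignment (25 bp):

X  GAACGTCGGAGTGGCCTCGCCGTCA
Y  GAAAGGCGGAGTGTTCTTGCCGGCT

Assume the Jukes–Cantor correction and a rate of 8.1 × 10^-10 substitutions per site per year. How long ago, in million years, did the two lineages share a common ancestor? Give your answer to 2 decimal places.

216.36

The sequences differ at 7 of 25 sites (4, 6, 14, 15, 18, 23, 25), so p = 7/25 = 0.28.
d = −(3/4) ln(1 − 4p/3) = −0.75 ln(1 − 0.373333) = −0.75 ln(0.626667)
  = −0.75 × (-0.467340) = 0.350505 substitutions/site.
Under a molecular clock d = 2μt, so t = d/(2μ) = 0.350505 / (2 × 8.1 × 10^-10) = 216.36 million years.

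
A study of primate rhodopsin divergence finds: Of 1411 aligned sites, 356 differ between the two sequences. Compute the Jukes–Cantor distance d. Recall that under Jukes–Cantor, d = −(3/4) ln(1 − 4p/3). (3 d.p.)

p = 356/1411 ≈ 0.252303.
d = −(3/4) ln(1 − 4p/3) = −0.75 ln(1 − 0.336404) = −0.75 ln(0.663596)
  = −0.75 × (-0.410082) = 0.307562 substitutions/site.

0.308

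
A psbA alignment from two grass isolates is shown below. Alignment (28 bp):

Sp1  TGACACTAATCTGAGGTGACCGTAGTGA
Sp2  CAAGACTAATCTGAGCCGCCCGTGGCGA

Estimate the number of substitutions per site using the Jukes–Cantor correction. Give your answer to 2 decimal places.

The sequences differ at 8 of 28 sites (1, 2, 4, 16, 17, 19, 24, 26), so p = 8/28 ≈ 0.285714.
d = −(3/4) ln(1 − 4p/3) = −0.75 ln(1 − 0.380952) = −0.75 ln(0.619048)
  = −0.75 × (-0.479572) = 0.359679 substitutions/site.

0.36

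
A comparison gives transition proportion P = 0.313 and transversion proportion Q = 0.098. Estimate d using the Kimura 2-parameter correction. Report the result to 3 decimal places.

0.698

Under the Kimura two-parameter model, d = −½ ln(1 − 2P − Q) − ¼ ln(1 − 2Q).
1 − 2P − Q = 0.276, giving −½ ln(0.276) = 0.643677.
1 − 2Q = 0.804, giving −¼ ln(0.804) = 0.054539.
d = 0.643677 + 0.054539 = 0.698216.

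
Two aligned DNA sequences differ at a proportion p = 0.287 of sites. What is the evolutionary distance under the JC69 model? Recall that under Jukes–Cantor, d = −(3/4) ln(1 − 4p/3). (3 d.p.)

d = −(3/4) ln(1 − 4p/3) = −0.75 ln(1 − 0.382667) = −0.75 ln(0.617333)
  = −0.75 × (-0.482347) = 0.361760 substitutions/site.

0.362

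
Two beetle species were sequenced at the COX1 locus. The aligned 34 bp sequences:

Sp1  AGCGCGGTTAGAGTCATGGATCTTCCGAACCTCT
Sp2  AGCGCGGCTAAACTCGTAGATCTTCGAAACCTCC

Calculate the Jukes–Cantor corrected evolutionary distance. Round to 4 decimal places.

0.2824

The sequences differ at 8 of 34 sites (8, 11, 13, 16, 18, 26, 27, 34), so p = 8/34 ≈ 0.235294.
d = −(3/4) ln(1 − 4p/3) = −0.75 ln(1 − 0.313725) = −0.75 ln(0.686275)
  = −0.75 × (-0.376477) = 0.282358 substitutions/site.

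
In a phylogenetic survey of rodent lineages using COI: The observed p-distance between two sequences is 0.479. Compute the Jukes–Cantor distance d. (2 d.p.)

0.76

d = −(3/4) ln(1 − 4p/3) = −0.75 ln(1 − 0.638667) = −0.75 ln(0.361333)
  = −0.75 × (-1.017955) = 0.763466 substitutions/site.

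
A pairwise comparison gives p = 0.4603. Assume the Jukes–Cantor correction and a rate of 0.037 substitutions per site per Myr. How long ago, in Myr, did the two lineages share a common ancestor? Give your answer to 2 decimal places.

9.64

d = −(3/4) ln(1 − 4p/3) = −0.75 ln(1 − 0.613733) = −0.75 ln(0.386267)
  = −0.75 × (-0.951226) = 0.713420 substitutions/site.
Under a molecular clock d = 2μt, so t = d/(2μ) = 0.713420 / (2 × 0.037) = 9.64 Myr.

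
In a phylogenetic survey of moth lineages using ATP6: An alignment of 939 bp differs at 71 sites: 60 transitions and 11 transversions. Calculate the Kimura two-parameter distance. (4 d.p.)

P = 60/939 ≈ 0.063898 and Q = 11/939 ≈ 0.011715.
Under the Kimura two-parameter model, d = −½ ln(1 − 2P − Q) − ¼ ln(1 − 2Q).
1 − 2P − Q = 0.860489, giving −½ ln(0.860489) = 0.075127.
1 − 2Q = 0.97657, giving −¼ ln(0.97657) = 0.005927.
d = 0.075127 + 0.005927 = 0.081054.

0.0811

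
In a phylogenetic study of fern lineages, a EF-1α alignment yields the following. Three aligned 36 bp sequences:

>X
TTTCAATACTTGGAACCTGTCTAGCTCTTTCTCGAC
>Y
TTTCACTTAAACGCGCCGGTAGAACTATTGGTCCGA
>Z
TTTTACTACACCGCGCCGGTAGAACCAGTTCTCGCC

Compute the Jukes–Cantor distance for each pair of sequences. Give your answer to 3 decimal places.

X–Y: 18/36 sites differ → p = 0.5, d = −0.75 ln(1 − 0.666667) = 0.823960 ≈ 0.824.
X–Z: 15/36 sites differ → p ≈ 0.416667, d = −0.75 ln(1 − 0.555556) = 0.608198 ≈ 0.608.
Y–Z: 11/36 sites differ → p ≈ 0.305556, d = −0.75 ln(1 − 0.407408) = 0.392437 ≈ 0.392.

d(X,Y) = 0.824, d(X,Z) = 0.608, d(Y,Z) = 0.392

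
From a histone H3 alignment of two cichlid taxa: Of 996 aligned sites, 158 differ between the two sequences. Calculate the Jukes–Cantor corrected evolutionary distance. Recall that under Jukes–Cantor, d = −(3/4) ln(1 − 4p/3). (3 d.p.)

0.178

p = 158/996 ≈ 0.158635.
d = −(3/4) ln(1 − 4p/3) = −0.75 ln(1 − 0.211513) = −0.75 ln(0.788487)
  = −0.75 × (-0.237639) = 0.178229 substitutions/site.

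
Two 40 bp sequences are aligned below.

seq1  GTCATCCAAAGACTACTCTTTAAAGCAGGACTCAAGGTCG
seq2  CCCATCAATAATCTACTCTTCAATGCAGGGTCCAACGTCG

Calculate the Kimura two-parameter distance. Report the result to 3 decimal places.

0.388

Of 40 sites, 6 differences are transitions and 6 are transversions, so P = 6/40 = 0.15 and Q = 6/40 = 0.15.
Under the Kimura two-parameter model, d = −½ ln(1 − 2P − Q) − ¼ ln(1 − 2Q).
1 − 2P − Q = 0.55, giving −½ ln(0.55) = 0.298919.
1 − 2Q = 0.7, giving −¼ ln(0.7) = 0.089169.
d = 0.298919 + 0.089169 = 0.388088.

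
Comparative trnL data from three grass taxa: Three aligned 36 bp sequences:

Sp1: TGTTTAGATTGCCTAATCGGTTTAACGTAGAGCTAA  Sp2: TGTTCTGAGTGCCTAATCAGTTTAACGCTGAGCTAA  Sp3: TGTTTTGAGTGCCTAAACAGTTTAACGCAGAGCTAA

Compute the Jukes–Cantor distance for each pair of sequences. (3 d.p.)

Sp1–Sp2: 6/36 sites differ → p ≈ 0.166667, d = −0.75 ln(1 − 0.222223) = 0.188487 ≈ 0.188.
Sp1–Sp3: 5/36 sites differ → p ≈ 0.138889, d = −0.75 ln(1 − 0.185185) = 0.153596 ≈ 0.154.
Sp2–Sp3: 3/36 sites differ → p ≈ 0.083333, d = −0.75 ln(1 − 0.111111) = 0.088337 ≈ 0.088.

d(Sp1,Sp2) = 0.188, d(Sp1,Sp3) = 0.154, d(Sp2,Sp3) = 0.088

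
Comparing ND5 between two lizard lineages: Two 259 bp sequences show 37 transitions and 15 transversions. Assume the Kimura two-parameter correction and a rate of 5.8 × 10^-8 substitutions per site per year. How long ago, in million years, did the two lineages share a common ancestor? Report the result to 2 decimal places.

P = 37/259 ≈ 0.142857 and Q = 15/259 ≈ 0.057915.
Under the Kimura two-parameter model, d = −½ ln(1 − 2P − Q) − ¼ ln(1 − 2Q).
1 − 2P − Q = 0.656371, giving −½ ln(0.656371) = 0.210515.
1 − 2Q = 0.88417, giving −¼ ln(0.88417) = 0.030776.
d = 0.210515 + 0.030776 = 0.241291.
Under a molecular clock d = 2μt, so t = d/(2μ) = 0.241291 / (2 × 5.8 × 10^-8) = 2.08 million years.

2.08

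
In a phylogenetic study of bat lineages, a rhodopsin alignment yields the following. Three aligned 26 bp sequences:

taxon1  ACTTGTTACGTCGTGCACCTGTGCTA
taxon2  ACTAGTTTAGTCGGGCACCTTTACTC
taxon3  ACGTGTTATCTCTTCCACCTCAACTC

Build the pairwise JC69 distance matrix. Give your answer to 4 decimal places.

taxon1–taxon2: 7/26 sites differ → p ≈ 0.269231, d = −0.75 ln(1 − 0.358975) = 0.333515 ≈ 0.3335.
taxon1–taxon3: 9/26 sites differ → p ≈ 0.346154, d = −0.75 ln(1 − 0.461539) = 0.464280 ≈ 0.4643.
taxon2–taxon3: 10/26 sites differ → p ≈ 0.384615, d = −0.75 ln(1 − 0.51282) = 0.539341 ≈ 0.5393.

d(taxon1,taxon2) = 0.3335, d(taxon1,taxon3) = 0.4643, d(taxon2,taxon3) = 0.5393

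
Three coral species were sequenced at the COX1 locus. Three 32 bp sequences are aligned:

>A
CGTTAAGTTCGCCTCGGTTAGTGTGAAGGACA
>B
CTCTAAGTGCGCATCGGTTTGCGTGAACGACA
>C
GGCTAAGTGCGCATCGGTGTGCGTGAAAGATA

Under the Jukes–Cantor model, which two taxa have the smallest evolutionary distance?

A–B: 7/32 differ, p = 0.219, d = 0.259.
A–C: 9/32 differ, p = 0.281, d = 0.353.
B–C: 5/32 differ, p = 0.156, d = 0.175.
The smallest distance is between B and C.

B and C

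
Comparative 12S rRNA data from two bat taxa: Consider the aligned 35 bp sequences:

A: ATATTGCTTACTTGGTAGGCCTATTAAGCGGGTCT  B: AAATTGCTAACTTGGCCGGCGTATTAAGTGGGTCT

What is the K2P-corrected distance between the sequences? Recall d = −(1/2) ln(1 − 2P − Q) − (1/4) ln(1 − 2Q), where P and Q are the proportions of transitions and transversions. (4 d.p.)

Of 35 sites, 2 differences are transitions and 4 are transversions, so P = 2/35 ≈ 0.057143 and Q = 4/35 ≈ 0.114286.
Under the Kimura two-parameter model, d = −½ ln(1 − 2P − Q) − ¼ ln(1 − 2Q).
1 − 2P − Q = 0.771428, giving −½ ln(0.771428) = 0.129756.
1 − 2Q = 0.771428, giving −¼ ln(0.771428) = 0.064878.
d = 0.129756 + 0.064878 = 0.194634.

0.1946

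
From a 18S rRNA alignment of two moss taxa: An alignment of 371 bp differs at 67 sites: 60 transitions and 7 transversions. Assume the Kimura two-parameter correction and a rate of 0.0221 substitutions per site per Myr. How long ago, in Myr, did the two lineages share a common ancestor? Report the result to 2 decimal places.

4.96

P = 60/371 ≈ 0.161725 and Q = 7/371 ≈ 0.018868.
Under the Kimura two-parameter model, d = −½ ln(1 − 2P − Q) − ¼ ln(1 − 2Q).
1 − 2P − Q = 0.657682, giving −½ ln(0.657682) = 0.209517.
1 − 2Q = 0.962264, giving −¼ ln(0.962264) = 0.009617.
d = 0.209517 + 0.009617 = 0.219134.
Under a molecular clock d = 2μt, so t = d/(2μ) = 0.219134 / (2 × 0.0221) = 4.96 Myr.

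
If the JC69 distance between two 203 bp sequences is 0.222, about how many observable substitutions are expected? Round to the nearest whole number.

Invert JC69: p = (3/4)(1 − e^(−4d/3)) = 0.75 × (1 − e^(-0.296)) = 0.75 × (1 − 0.743787) = 0.192160.
Expected differing sites = pL ≈ 0.192160 × 203 = 39.00848 ≈ 39.

39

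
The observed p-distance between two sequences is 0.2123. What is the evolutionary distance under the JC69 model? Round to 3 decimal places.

0.250

d = −(3/4) ln(1 − 4p/3) = −0.75 ln(1 − 0.283067) = −0.75 ln(0.716933)
  = −0.75 × (-0.332773) = 0.249580 substitutions/site.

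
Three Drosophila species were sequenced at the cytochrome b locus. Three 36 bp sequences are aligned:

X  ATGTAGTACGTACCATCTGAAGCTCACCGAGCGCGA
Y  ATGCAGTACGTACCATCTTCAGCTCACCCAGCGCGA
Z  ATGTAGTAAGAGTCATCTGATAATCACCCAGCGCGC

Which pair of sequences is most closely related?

X–Y: 4/36 differ, p = 0.111, d = 0.120.
X–Z: 9/36 differ, p = 0.250, d = 0.304.
Y–Z: 11/36 differ, p = 0.306, d = 0.392.
The smallest distance is between X and Y.

X and Y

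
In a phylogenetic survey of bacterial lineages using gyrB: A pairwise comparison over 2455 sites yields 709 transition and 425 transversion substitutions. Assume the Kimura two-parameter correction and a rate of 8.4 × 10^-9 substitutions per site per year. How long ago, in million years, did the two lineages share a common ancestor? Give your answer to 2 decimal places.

47.67

P = 709/2455 ≈ 0.288798 and Q = 425/2455 ≈ 0.173116.
Under the Kimura two-parameter model, d = −½ ln(1 − 2P − Q) − ¼ ln(1 − 2Q).
1 − 2P − Q = 0.249288, giving −½ ln(0.249288) = 0.694573.
1 − 2Q = 0.653768, giving −¼ ln(0.653768) = 0.106251.
d = 0.694573 + 0.106251 = 0.800824.
Under a molecular clock d = 2μt, so t = d/(2μ) = 0.800824 / (2 × 8.4 × 10^-9) = 47.67 million years.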